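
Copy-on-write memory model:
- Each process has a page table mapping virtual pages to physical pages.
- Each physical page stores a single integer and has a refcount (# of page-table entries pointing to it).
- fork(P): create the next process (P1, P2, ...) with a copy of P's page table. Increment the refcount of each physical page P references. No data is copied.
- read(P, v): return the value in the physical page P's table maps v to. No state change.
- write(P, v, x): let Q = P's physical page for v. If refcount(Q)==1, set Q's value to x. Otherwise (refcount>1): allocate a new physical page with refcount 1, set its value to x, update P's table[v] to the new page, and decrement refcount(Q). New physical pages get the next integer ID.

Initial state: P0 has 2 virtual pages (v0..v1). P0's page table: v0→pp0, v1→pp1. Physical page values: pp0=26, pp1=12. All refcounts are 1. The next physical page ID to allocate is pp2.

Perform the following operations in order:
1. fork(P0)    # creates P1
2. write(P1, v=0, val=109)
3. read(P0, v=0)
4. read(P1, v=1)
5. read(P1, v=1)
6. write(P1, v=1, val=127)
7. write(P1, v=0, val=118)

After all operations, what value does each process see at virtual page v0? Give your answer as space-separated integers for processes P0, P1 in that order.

Op 1: fork(P0) -> P1. 2 ppages; refcounts: pp0:2 pp1:2
Op 2: write(P1, v0, 109). refcount(pp0)=2>1 -> COPY to pp2. 3 ppages; refcounts: pp0:1 pp1:2 pp2:1
Op 3: read(P0, v0) -> 26. No state change.
Op 4: read(P1, v1) -> 12. No state change.
Op 5: read(P1, v1) -> 12. No state change.
Op 6: write(P1, v1, 127). refcount(pp1)=2>1 -> COPY to pp3. 4 ppages; refcounts: pp0:1 pp1:1 pp2:1 pp3:1
Op 7: write(P1, v0, 118). refcount(pp2)=1 -> write in place. 4 ppages; refcounts: pp0:1 pp1:1 pp2:1 pp3:1
P0: v0 -> pp0 = 26
P1: v0 -> pp2 = 118

Answer: 26 118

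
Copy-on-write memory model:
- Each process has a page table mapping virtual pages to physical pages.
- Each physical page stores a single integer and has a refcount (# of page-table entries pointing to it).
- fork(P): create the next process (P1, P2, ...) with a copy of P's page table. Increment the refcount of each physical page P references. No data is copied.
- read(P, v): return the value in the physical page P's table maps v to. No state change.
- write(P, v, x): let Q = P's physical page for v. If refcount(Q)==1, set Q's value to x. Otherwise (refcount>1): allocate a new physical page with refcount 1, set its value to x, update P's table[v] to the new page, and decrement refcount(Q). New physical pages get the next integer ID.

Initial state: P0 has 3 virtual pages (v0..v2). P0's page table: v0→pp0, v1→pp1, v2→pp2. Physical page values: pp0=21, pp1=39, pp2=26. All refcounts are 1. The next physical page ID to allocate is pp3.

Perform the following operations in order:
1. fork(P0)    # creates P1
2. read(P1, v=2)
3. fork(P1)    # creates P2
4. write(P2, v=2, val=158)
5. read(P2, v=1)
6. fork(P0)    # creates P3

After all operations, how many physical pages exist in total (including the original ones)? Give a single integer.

Answer: 4

Derivation:
Op 1: fork(P0) -> P1. 3 ppages; refcounts: pp0:2 pp1:2 pp2:2
Op 2: read(P1, v2) -> 26. No state change.
Op 3: fork(P1) -> P2. 3 ppages; refcounts: pp0:3 pp1:3 pp2:3
Op 4: write(P2, v2, 158). refcount(pp2)=3>1 -> COPY to pp3. 4 ppages; refcounts: pp0:3 pp1:3 pp2:2 pp3:1
Op 5: read(P2, v1) -> 39. No state change.
Op 6: fork(P0) -> P3. 4 ppages; refcounts: pp0:4 pp1:4 pp2:3 pp3:1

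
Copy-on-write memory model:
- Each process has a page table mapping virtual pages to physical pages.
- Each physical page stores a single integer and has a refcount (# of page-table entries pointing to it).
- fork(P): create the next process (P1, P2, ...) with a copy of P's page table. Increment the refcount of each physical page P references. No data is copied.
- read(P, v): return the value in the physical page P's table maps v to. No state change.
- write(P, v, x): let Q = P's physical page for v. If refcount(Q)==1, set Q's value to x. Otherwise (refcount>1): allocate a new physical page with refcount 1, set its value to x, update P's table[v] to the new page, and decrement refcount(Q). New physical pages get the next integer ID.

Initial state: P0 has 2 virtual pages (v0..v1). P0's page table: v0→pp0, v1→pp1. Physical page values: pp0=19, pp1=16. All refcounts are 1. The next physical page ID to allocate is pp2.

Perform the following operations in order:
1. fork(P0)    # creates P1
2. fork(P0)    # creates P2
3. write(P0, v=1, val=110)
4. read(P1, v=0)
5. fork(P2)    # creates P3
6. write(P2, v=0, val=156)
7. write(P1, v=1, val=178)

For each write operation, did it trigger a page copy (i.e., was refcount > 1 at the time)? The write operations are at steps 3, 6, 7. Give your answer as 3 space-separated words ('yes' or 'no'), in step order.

Op 1: fork(P0) -> P1. 2 ppages; refcounts: pp0:2 pp1:2
Op 2: fork(P0) -> P2. 2 ppages; refcounts: pp0:3 pp1:3
Op 3: write(P0, v1, 110). refcount(pp1)=3>1 -> COPY to pp2. 3 ppages; refcounts: pp0:3 pp1:2 pp2:1
Op 4: read(P1, v0) -> 19. No state change.
Op 5: fork(P2) -> P3. 3 ppages; refcounts: pp0:4 pp1:3 pp2:1
Op 6: write(P2, v0, 156). refcount(pp0)=4>1 -> COPY to pp3. 4 ppages; refcounts: pp0:3 pp1:3 pp2:1 pp3:1
Op 7: write(P1, v1, 178). refcount(pp1)=3>1 -> COPY to pp4. 5 ppages; refcounts: pp0:3 pp1:2 pp2:1 pp3:1 pp4:1

yes yes yes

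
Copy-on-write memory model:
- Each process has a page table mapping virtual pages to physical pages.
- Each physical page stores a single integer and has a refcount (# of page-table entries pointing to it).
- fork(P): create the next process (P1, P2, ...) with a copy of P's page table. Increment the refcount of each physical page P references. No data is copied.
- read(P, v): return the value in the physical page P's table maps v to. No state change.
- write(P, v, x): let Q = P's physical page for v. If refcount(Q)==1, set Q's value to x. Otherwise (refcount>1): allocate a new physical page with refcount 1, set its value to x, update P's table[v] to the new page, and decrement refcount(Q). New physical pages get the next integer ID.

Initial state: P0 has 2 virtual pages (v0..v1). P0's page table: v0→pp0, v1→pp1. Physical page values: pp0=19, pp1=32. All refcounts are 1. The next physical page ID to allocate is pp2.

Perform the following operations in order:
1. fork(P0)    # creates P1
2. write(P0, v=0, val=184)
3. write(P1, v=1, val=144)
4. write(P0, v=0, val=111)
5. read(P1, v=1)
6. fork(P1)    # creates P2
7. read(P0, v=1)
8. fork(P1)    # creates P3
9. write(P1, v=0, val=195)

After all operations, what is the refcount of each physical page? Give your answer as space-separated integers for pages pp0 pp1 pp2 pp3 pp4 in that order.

Op 1: fork(P0) -> P1. 2 ppages; refcounts: pp0:2 pp1:2
Op 2: write(P0, v0, 184). refcount(pp0)=2>1 -> COPY to pp2. 3 ppages; refcounts: pp0:1 pp1:2 pp2:1
Op 3: write(P1, v1, 144). refcount(pp1)=2>1 -> COPY to pp3. 4 ppages; refcounts: pp0:1 pp1:1 pp2:1 pp3:1
Op 4: write(P0, v0, 111). refcount(pp2)=1 -> write in place. 4 ppages; refcounts: pp0:1 pp1:1 pp2:1 pp3:1
Op 5: read(P1, v1) -> 144. No state change.
Op 6: fork(P1) -> P2. 4 ppages; refcounts: pp0:2 pp1:1 pp2:1 pp3:2
Op 7: read(P0, v1) -> 32. No state change.
Op 8: fork(P1) -> P3. 4 ppages; refcounts: pp0:3 pp1:1 pp2:1 pp3:3
Op 9: write(P1, v0, 195). refcount(pp0)=3>1 -> COPY to pp4. 5 ppages; refcounts: pp0:2 pp1:1 pp2:1 pp3:3 pp4:1

Answer: 2 1 1 3 1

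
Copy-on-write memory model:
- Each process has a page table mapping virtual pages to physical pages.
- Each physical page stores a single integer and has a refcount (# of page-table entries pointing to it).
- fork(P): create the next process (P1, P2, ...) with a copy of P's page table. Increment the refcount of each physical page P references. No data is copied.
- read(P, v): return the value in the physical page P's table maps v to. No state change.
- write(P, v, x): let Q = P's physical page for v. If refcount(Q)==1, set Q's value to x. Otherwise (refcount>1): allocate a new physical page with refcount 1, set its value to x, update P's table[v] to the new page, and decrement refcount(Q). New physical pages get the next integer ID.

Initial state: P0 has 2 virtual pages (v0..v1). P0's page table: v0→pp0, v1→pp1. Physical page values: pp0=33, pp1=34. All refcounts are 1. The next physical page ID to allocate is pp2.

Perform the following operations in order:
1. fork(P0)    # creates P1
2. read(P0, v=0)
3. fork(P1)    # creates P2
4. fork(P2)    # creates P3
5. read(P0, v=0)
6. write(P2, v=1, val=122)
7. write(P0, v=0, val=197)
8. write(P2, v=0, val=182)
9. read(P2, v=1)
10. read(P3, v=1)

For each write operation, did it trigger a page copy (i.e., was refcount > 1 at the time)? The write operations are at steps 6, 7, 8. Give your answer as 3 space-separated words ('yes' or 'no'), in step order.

Op 1: fork(P0) -> P1. 2 ppages; refcounts: pp0:2 pp1:2
Op 2: read(P0, v0) -> 33. No state change.
Op 3: fork(P1) -> P2. 2 ppages; refcounts: pp0:3 pp1:3
Op 4: fork(P2) -> P3. 2 ppages; refcounts: pp0:4 pp1:4
Op 5: read(P0, v0) -> 33. No state change.
Op 6: write(P2, v1, 122). refcount(pp1)=4>1 -> COPY to pp2. 3 ppages; refcounts: pp0:4 pp1:3 pp2:1
Op 7: write(P0, v0, 197). refcount(pp0)=4>1 -> COPY to pp3. 4 ppages; refcounts: pp0:3 pp1:3 pp2:1 pp3:1
Op 8: write(P2, v0, 182). refcount(pp0)=3>1 -> COPY to pp4. 5 ppages; refcounts: pp0:2 pp1:3 pp2:1 pp3:1 pp4:1
Op 9: read(P2, v1) -> 122. No state change.
Op 10: read(P3, v1) -> 34. No state change.

yes yes yes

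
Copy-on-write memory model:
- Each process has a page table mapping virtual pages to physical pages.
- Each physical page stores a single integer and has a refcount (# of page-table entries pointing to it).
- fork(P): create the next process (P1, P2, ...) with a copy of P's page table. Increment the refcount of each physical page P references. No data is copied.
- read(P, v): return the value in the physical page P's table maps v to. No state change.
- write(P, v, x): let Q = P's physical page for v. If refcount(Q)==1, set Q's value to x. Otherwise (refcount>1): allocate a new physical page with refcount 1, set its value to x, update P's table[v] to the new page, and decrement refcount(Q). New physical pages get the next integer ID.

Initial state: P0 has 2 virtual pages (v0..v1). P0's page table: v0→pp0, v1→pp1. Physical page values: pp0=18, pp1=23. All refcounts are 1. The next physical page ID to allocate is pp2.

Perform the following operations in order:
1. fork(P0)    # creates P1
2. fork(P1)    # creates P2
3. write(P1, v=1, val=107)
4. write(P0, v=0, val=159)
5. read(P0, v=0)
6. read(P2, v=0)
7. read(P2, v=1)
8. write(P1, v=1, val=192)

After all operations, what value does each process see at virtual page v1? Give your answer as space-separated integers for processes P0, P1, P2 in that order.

Op 1: fork(P0) -> P1. 2 ppages; refcounts: pp0:2 pp1:2
Op 2: fork(P1) -> P2. 2 ppages; refcounts: pp0:3 pp1:3
Op 3: write(P1, v1, 107). refcount(pp1)=3>1 -> COPY to pp2. 3 ppages; refcounts: pp0:3 pp1:2 pp2:1
Op 4: write(P0, v0, 159). refcount(pp0)=3>1 -> COPY to pp3. 4 ppages; refcounts: pp0:2 pp1:2 pp2:1 pp3:1
Op 5: read(P0, v0) -> 159. No state change.
Op 6: read(P2, v0) -> 18. No state change.
Op 7: read(P2, v1) -> 23. No state change.
Op 8: write(P1, v1, 192). refcount(pp2)=1 -> write in place. 4 ppages; refcounts: pp0:2 pp1:2 pp2:1 pp3:1
P0: v1 -> pp1 = 23
P1: v1 -> pp2 = 192
P2: v1 -> pp1 = 23

Answer: 23 192 23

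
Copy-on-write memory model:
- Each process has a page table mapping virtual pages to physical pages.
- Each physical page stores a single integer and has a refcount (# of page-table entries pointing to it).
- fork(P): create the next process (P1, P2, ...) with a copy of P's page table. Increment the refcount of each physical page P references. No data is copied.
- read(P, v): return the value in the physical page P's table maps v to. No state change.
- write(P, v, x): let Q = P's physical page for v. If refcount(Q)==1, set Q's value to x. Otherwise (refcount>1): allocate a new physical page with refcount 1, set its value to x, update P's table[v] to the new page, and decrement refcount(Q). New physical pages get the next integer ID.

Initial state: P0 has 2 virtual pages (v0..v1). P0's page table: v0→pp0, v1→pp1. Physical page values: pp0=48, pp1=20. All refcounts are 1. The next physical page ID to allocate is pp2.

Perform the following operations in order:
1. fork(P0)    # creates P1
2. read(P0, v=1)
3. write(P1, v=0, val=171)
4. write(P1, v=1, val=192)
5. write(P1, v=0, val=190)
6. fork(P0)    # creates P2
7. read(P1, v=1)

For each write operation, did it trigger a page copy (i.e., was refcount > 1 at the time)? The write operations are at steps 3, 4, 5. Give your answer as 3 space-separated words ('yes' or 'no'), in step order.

Op 1: fork(P0) -> P1. 2 ppages; refcounts: pp0:2 pp1:2
Op 2: read(P0, v1) -> 20. No state change.
Op 3: write(P1, v0, 171). refcount(pp0)=2>1 -> COPY to pp2. 3 ppages; refcounts: pp0:1 pp1:2 pp2:1
Op 4: write(P1, v1, 192). refcount(pp1)=2>1 -> COPY to pp3. 4 ppages; refcounts: pp0:1 pp1:1 pp2:1 pp3:1
Op 5: write(P1, v0, 190). refcount(pp2)=1 -> write in place. 4 ppages; refcounts: pp0:1 pp1:1 pp2:1 pp3:1
Op 6: fork(P0) -> P2. 4 ppages; refcounts: pp0:2 pp1:2 pp2:1 pp3:1
Op 7: read(P1, v1) -> 192. No state change.

yes yes no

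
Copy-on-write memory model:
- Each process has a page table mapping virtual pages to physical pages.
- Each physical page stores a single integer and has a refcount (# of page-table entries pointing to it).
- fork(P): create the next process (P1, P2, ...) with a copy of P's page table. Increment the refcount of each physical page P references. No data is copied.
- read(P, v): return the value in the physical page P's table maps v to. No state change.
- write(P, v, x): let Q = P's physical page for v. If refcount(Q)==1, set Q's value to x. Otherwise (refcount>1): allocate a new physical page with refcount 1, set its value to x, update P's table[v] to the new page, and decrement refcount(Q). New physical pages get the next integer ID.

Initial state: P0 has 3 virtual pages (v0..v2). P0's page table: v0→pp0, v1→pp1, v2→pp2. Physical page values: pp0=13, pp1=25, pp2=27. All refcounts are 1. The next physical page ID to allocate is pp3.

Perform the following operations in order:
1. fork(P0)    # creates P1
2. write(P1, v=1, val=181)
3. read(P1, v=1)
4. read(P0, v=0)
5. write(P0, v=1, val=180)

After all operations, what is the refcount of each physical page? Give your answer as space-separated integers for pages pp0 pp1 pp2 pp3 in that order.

Answer: 2 1 2 1

Derivation:
Op 1: fork(P0) -> P1. 3 ppages; refcounts: pp0:2 pp1:2 pp2:2
Op 2: write(P1, v1, 181). refcount(pp1)=2>1 -> COPY to pp3. 4 ppages; refcounts: pp0:2 pp1:1 pp2:2 pp3:1
Op 3: read(P1, v1) -> 181. No state change.
Op 4: read(P0, v0) -> 13. No state change.
Op 5: write(P0, v1, 180). refcount(pp1)=1 -> write in place. 4 ppages; refcounts: pp0:2 pp1:1 pp2:2 pp3:1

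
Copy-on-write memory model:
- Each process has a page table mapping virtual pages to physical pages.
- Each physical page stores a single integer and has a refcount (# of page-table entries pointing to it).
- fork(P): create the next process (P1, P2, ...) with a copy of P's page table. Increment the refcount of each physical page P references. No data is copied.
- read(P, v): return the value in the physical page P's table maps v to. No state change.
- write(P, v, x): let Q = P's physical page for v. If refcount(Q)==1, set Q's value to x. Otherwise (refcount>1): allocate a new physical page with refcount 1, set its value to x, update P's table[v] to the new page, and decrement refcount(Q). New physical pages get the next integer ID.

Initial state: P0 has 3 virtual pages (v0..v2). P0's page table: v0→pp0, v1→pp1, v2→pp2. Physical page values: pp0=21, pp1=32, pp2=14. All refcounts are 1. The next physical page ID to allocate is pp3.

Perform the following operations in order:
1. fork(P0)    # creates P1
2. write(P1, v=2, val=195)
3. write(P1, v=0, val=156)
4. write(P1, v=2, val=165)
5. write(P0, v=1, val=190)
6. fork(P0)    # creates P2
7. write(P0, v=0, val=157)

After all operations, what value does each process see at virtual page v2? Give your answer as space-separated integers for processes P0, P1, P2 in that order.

Answer: 14 165 14

Derivation:
Op 1: fork(P0) -> P1. 3 ppages; refcounts: pp0:2 pp1:2 pp2:2
Op 2: write(P1, v2, 195). refcount(pp2)=2>1 -> COPY to pp3. 4 ppages; refcounts: pp0:2 pp1:2 pp2:1 pp3:1
Op 3: write(P1, v0, 156). refcount(pp0)=2>1 -> COPY to pp4. 5 ppages; refcounts: pp0:1 pp1:2 pp2:1 pp3:1 pp4:1
Op 4: write(P1, v2, 165). refcount(pp3)=1 -> write in place. 5 ppages; refcounts: pp0:1 pp1:2 pp2:1 pp3:1 pp4:1
Op 5: write(P0, v1, 190). refcount(pp1)=2>1 -> COPY to pp5. 6 ppages; refcounts: pp0:1 pp1:1 pp2:1 pp3:1 pp4:1 pp5:1
Op 6: fork(P0) -> P2. 6 ppages; refcounts: pp0:2 pp1:1 pp2:2 pp3:1 pp4:1 pp5:2
Op 7: write(P0, v0, 157). refcount(pp0)=2>1 -> COPY to pp6. 7 ppages; refcounts: pp0:1 pp1:1 pp2:2 pp3:1 pp4:1 pp5:2 pp6:1
P0: v2 -> pp2 = 14
P1: v2 -> pp3 = 165
P2: v2 -> pp2 = 14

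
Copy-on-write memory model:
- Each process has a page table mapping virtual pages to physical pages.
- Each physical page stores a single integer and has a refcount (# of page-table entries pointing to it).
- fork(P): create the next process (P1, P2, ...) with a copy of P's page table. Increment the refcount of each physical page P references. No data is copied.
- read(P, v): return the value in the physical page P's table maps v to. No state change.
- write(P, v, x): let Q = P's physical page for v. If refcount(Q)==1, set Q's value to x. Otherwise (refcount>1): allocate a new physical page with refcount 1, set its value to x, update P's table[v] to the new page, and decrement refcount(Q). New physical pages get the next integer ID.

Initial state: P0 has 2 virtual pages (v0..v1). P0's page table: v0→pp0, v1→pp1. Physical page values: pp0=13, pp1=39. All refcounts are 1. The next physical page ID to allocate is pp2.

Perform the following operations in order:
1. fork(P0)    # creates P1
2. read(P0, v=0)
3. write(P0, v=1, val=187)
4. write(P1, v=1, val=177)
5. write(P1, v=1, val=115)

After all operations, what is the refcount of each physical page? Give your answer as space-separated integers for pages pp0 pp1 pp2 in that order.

Answer: 2 1 1

Derivation:
Op 1: fork(P0) -> P1. 2 ppages; refcounts: pp0:2 pp1:2
Op 2: read(P0, v0) -> 13. No state change.
Op 3: write(P0, v1, 187). refcount(pp1)=2>1 -> COPY to pp2. 3 ppages; refcounts: pp0:2 pp1:1 pp2:1
Op 4: write(P1, v1, 177). refcount(pp1)=1 -> write in place. 3 ppages; refcounts: pp0:2 pp1:1 pp2:1
Op 5: write(P1, v1, 115). refcount(pp1)=1 -> write in place. 3 ppages; refcounts: pp0:2 pp1:1 pp2:1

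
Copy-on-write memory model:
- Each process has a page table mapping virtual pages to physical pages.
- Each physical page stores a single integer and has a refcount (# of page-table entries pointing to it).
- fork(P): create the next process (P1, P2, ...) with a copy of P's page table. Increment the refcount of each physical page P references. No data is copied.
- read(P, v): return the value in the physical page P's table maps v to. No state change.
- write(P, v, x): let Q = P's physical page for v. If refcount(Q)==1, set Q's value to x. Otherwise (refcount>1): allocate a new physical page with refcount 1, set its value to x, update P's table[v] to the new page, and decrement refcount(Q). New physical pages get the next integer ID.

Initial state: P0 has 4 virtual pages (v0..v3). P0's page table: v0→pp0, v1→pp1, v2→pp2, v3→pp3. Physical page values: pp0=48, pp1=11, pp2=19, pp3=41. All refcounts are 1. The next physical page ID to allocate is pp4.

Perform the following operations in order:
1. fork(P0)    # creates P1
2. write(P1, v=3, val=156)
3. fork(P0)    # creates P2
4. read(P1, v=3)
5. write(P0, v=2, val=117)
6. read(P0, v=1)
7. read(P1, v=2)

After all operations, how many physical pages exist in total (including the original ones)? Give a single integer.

Op 1: fork(P0) -> P1. 4 ppages; refcounts: pp0:2 pp1:2 pp2:2 pp3:2
Op 2: write(P1, v3, 156). refcount(pp3)=2>1 -> COPY to pp4. 5 ppages; refcounts: pp0:2 pp1:2 pp2:2 pp3:1 pp4:1
Op 3: fork(P0) -> P2. 5 ppages; refcounts: pp0:3 pp1:3 pp2:3 pp3:2 pp4:1
Op 4: read(P1, v3) -> 156. No state change.
Op 5: write(P0, v2, 117). refcount(pp2)=3>1 -> COPY to pp5. 6 ppages; refcounts: pp0:3 pp1:3 pp2:2 pp3:2 pp4:1 pp5:1
Op 6: read(P0, v1) -> 11. No state change.
Op 7: read(P1, v2) -> 19. No state change.

Answer: 6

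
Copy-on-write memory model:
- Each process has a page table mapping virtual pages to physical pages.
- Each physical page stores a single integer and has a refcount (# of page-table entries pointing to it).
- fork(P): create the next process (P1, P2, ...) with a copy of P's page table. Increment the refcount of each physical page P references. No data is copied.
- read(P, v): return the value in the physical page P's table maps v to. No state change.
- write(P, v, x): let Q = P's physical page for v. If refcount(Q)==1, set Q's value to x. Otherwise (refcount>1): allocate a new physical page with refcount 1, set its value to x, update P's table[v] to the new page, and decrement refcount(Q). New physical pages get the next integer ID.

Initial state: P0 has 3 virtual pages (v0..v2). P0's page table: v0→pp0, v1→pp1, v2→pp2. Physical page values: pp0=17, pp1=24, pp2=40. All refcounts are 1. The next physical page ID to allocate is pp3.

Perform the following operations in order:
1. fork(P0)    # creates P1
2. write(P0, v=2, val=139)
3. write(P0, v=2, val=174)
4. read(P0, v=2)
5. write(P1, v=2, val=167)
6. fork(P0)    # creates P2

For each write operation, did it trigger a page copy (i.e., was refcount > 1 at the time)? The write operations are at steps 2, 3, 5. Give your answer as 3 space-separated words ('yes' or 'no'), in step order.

Op 1: fork(P0) -> P1. 3 ppages; refcounts: pp0:2 pp1:2 pp2:2
Op 2: write(P0, v2, 139). refcount(pp2)=2>1 -> COPY to pp3. 4 ppages; refcounts: pp0:2 pp1:2 pp2:1 pp3:1
Op 3: write(P0, v2, 174). refcount(pp3)=1 -> write in place. 4 ppages; refcounts: pp0:2 pp1:2 pp2:1 pp3:1
Op 4: read(P0, v2) -> 174. No state change.
Op 5: write(P1, v2, 167). refcount(pp2)=1 -> write in place. 4 ppages; refcounts: pp0:2 pp1:2 pp2:1 pp3:1
Op 6: fork(P0) -> P2. 4 ppages; refcounts: pp0:3 pp1:3 pp2:1 pp3:2

yes no no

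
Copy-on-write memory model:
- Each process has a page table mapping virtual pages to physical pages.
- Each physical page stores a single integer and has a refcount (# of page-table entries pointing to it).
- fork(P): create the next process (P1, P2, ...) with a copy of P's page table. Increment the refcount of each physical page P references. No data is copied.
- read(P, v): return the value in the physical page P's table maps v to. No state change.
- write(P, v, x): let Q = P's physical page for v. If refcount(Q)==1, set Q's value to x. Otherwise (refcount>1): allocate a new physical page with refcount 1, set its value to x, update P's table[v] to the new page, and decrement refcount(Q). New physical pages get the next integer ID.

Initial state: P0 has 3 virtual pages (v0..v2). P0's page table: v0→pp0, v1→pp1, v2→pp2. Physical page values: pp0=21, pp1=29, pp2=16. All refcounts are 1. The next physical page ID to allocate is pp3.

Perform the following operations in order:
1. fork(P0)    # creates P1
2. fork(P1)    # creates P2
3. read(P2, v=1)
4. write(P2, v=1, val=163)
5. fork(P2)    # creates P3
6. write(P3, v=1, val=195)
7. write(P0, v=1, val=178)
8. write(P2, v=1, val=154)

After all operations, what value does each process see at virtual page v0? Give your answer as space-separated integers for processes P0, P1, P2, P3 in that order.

Op 1: fork(P0) -> P1. 3 ppages; refcounts: pp0:2 pp1:2 pp2:2
Op 2: fork(P1) -> P2. 3 ppages; refcounts: pp0:3 pp1:3 pp2:3
Op 3: read(P2, v1) -> 29. No state change.
Op 4: write(P2, v1, 163). refcount(pp1)=3>1 -> COPY to pp3. 4 ppages; refcounts: pp0:3 pp1:2 pp2:3 pp3:1
Op 5: fork(P2) -> P3. 4 ppages; refcounts: pp0:4 pp1:2 pp2:4 pp3:2
Op 6: write(P3, v1, 195). refcount(pp3)=2>1 -> COPY to pp4. 5 ppages; refcounts: pp0:4 pp1:2 pp2:4 pp3:1 pp4:1
Op 7: write(P0, v1, 178). refcount(pp1)=2>1 -> COPY to pp5. 6 ppages; refcounts: pp0:4 pp1:1 pp2:4 pp3:1 pp4:1 pp5:1
Op 8: write(P2, v1, 154). refcount(pp3)=1 -> write in place. 6 ppages; refcounts: pp0:4 pp1:1 pp2:4 pp3:1 pp4:1 pp5:1
P0: v0 -> pp0 = 21
P1: v0 -> pp0 = 21
P2: v0 -> pp0 = 21
P3: v0 -> pp0 = 21

Answer: 21 21 21 21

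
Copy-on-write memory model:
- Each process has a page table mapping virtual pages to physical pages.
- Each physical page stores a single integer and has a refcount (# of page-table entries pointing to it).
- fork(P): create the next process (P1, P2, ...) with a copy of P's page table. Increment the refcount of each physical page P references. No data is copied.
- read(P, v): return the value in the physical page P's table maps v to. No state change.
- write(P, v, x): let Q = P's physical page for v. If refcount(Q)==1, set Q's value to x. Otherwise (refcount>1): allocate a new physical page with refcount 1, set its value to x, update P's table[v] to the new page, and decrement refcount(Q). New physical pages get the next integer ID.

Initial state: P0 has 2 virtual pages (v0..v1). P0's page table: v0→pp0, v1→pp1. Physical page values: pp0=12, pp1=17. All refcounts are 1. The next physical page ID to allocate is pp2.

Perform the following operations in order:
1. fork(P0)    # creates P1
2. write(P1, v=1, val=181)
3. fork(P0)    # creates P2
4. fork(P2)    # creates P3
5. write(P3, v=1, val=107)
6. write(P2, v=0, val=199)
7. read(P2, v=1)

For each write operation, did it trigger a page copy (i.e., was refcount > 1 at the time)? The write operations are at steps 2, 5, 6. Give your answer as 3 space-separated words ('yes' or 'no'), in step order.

Op 1: fork(P0) -> P1. 2 ppages; refcounts: pp0:2 pp1:2
Op 2: write(P1, v1, 181). refcount(pp1)=2>1 -> COPY to pp2. 3 ppages; refcounts: pp0:2 pp1:1 pp2:1
Op 3: fork(P0) -> P2. 3 ppages; refcounts: pp0:3 pp1:2 pp2:1
Op 4: fork(P2) -> P3. 3 ppages; refcounts: pp0:4 pp1:3 pp2:1
Op 5: write(P3, v1, 107). refcount(pp1)=3>1 -> COPY to pp3. 4 ppages; refcounts: pp0:4 pp1:2 pp2:1 pp3:1
Op 6: write(P2, v0, 199). refcount(pp0)=4>1 -> COPY to pp4. 5 ppages; refcounts: pp0:3 pp1:2 pp2:1 pp3:1 pp4:1
Op 7: read(P2, v1) -> 17. No state change.

yes yes yes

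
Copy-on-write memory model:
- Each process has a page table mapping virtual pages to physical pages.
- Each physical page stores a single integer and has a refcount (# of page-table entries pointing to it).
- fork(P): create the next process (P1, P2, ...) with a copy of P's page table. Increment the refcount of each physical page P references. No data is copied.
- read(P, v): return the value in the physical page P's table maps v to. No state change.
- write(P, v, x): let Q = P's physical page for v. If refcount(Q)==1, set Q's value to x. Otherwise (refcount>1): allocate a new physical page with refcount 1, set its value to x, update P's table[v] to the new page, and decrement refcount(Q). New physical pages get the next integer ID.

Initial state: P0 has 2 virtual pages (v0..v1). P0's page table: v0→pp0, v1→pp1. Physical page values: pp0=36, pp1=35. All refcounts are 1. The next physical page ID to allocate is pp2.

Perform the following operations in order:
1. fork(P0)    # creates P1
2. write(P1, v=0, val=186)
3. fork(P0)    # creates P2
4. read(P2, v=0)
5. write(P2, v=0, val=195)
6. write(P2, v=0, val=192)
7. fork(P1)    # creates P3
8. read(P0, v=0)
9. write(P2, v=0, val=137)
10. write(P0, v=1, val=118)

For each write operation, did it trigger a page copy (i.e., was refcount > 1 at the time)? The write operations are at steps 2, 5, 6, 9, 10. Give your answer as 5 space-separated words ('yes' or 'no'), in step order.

Op 1: fork(P0) -> P1. 2 ppages; refcounts: pp0:2 pp1:2
Op 2: write(P1, v0, 186). refcount(pp0)=2>1 -> COPY to pp2. 3 ppages; refcounts: pp0:1 pp1:2 pp2:1
Op 3: fork(P0) -> P2. 3 ppages; refcounts: pp0:2 pp1:3 pp2:1
Op 4: read(P2, v0) -> 36. No state change.
Op 5: write(P2, v0, 195). refcount(pp0)=2>1 -> COPY to pp3. 4 ppages; refcounts: pp0:1 pp1:3 pp2:1 pp3:1
Op 6: write(P2, v0, 192). refcount(pp3)=1 -> write in place. 4 ppages; refcounts: pp0:1 pp1:3 pp2:1 pp3:1
Op 7: fork(P1) -> P3. 4 ppages; refcounts: pp0:1 pp1:4 pp2:2 pp3:1
Op 8: read(P0, v0) -> 36. No state change.
Op 9: write(P2, v0, 137). refcount(pp3)=1 -> write in place. 4 ppages; refcounts: pp0:1 pp1:4 pp2:2 pp3:1
Op 10: write(P0, v1, 118). refcount(pp1)=4>1 -> COPY to pp4. 5 ppages; refcounts: pp0:1 pp1:3 pp2:2 pp3:1 pp4:1

yes yes no no yes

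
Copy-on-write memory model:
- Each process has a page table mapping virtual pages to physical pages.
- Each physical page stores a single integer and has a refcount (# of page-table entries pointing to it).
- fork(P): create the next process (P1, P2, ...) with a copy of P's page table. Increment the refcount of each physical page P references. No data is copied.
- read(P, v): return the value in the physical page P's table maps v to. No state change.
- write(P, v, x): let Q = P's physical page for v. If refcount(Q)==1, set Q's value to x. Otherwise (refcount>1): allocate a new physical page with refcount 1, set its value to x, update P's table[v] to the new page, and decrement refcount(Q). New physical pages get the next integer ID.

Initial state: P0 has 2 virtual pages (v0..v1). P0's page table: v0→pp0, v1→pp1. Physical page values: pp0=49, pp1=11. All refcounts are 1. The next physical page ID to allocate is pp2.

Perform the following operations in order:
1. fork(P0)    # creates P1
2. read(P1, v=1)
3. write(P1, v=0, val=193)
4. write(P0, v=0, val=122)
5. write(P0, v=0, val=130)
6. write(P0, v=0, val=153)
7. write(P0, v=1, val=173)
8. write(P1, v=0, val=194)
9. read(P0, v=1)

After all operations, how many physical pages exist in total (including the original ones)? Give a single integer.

Answer: 4

Derivation:
Op 1: fork(P0) -> P1. 2 ppages; refcounts: pp0:2 pp1:2
Op 2: read(P1, v1) -> 11. No state change.
Op 3: write(P1, v0, 193). refcount(pp0)=2>1 -> COPY to pp2. 3 ppages; refcounts: pp0:1 pp1:2 pp2:1
Op 4: write(P0, v0, 122). refcount(pp0)=1 -> write in place. 3 ppages; refcounts: pp0:1 pp1:2 pp2:1
Op 5: write(P0, v0, 130). refcount(pp0)=1 -> write in place. 3 ppages; refcounts: pp0:1 pp1:2 pp2:1
Op 6: write(P0, v0, 153). refcount(pp0)=1 -> write in place. 3 ppages; refcounts: pp0:1 pp1:2 pp2:1
Op 7: write(P0, v1, 173). refcount(pp1)=2>1 -> COPY to pp3. 4 ppages; refcounts: pp0:1 pp1:1 pp2:1 pp3:1
Op 8: write(P1, v0, 194). refcount(pp2)=1 -> write in place. 4 ppages; refcounts: pp0:1 pp1:1 pp2:1 pp3:1
Op 9: read(P0, v1) -> 173. No state change.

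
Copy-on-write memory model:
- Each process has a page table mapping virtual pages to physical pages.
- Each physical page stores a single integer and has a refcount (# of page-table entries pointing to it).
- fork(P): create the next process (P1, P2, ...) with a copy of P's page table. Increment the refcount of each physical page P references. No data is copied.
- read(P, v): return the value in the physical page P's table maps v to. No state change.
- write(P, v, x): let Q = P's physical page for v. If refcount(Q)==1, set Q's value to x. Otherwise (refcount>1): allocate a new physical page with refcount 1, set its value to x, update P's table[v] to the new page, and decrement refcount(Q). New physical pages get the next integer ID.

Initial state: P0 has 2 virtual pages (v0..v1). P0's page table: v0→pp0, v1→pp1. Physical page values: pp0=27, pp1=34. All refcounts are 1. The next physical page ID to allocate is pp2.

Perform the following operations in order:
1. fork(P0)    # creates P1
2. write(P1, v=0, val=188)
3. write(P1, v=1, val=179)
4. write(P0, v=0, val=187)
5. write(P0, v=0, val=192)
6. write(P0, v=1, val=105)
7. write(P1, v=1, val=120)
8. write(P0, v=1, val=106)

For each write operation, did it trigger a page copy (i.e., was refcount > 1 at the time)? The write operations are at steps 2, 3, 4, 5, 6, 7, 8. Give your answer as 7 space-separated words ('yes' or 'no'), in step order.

Op 1: fork(P0) -> P1. 2 ppages; refcounts: pp0:2 pp1:2
Op 2: write(P1, v0, 188). refcount(pp0)=2>1 -> COPY to pp2. 3 ppages; refcounts: pp0:1 pp1:2 pp2:1
Op 3: write(P1, v1, 179). refcount(pp1)=2>1 -> COPY to pp3. 4 ppages; refcounts: pp0:1 pp1:1 pp2:1 pp3:1
Op 4: write(P0, v0, 187). refcount(pp0)=1 -> write in place. 4 ppages; refcounts: pp0:1 pp1:1 pp2:1 pp3:1
Op 5: write(P0, v0, 192). refcount(pp0)=1 -> write in place. 4 ppages; refcounts: pp0:1 pp1:1 pp2:1 pp3:1
Op 6: write(P0, v1, 105). refcount(pp1)=1 -> write in place. 4 ppages; refcounts: pp0:1 pp1:1 pp2:1 pp3:1
Op 7: write(P1, v1, 120). refcount(pp3)=1 -> write in place. 4 ppages; refcounts: pp0:1 pp1:1 pp2:1 pp3:1
Op 8: write(P0, v1, 106). refcount(pp1)=1 -> write in place. 4 ppages; refcounts: pp0:1 pp1:1 pp2:1 pp3:1

yes yes no no no no no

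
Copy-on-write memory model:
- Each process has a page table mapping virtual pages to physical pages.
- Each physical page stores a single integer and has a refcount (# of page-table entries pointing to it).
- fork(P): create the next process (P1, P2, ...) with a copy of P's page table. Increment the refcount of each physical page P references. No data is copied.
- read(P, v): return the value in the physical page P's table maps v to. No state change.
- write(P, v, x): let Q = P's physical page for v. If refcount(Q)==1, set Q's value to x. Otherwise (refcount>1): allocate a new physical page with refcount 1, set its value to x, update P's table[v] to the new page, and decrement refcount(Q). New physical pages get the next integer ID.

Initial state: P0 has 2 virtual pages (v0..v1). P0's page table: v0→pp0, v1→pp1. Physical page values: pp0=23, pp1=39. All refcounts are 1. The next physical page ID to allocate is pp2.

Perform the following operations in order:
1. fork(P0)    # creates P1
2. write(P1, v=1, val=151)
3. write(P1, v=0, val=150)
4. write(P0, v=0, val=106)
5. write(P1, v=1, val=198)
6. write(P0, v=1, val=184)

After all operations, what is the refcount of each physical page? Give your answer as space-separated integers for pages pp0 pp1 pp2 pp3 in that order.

Op 1: fork(P0) -> P1. 2 ppages; refcounts: pp0:2 pp1:2
Op 2: write(P1, v1, 151). refcount(pp1)=2>1 -> COPY to pp2. 3 ppages; refcounts: pp0:2 pp1:1 pp2:1
Op 3: write(P1, v0, 150). refcount(pp0)=2>1 -> COPY to pp3. 4 ppages; refcounts: pp0:1 pp1:1 pp2:1 pp3:1
Op 4: write(P0, v0, 106). refcount(pp0)=1 -> write in place. 4 ppages; refcounts: pp0:1 pp1:1 pp2:1 pp3:1
Op 5: write(P1, v1, 198). refcount(pp2)=1 -> write in place. 4 ppages; refcounts: pp0:1 pp1:1 pp2:1 pp3:1
Op 6: write(P0, v1, 184). refcount(pp1)=1 -> write in place. 4 ppages; refcounts: pp0:1 pp1:1 pp2:1 pp3:1

Answer: 1 1 1 1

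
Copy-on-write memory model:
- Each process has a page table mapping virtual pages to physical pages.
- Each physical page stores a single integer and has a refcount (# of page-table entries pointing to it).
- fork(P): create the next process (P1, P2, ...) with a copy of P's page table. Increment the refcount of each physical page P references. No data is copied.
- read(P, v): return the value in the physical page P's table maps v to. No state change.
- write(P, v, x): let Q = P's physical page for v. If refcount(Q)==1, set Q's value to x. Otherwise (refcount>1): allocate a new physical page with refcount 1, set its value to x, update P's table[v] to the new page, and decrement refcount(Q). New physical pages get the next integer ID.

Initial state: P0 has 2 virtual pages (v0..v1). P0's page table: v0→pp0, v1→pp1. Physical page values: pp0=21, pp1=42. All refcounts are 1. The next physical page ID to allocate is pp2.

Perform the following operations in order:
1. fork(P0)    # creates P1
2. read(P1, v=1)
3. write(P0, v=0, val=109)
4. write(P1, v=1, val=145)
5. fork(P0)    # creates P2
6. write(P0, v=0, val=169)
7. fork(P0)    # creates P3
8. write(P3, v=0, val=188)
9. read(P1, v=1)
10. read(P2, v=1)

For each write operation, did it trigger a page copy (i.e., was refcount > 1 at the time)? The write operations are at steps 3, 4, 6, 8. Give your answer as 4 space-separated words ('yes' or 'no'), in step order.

Op 1: fork(P0) -> P1. 2 ppages; refcounts: pp0:2 pp1:2
Op 2: read(P1, v1) -> 42. No state change.
Op 3: write(P0, v0, 109). refcount(pp0)=2>1 -> COPY to pp2. 3 ppages; refcounts: pp0:1 pp1:2 pp2:1
Op 4: write(P1, v1, 145). refcount(pp1)=2>1 -> COPY to pp3. 4 ppages; refcounts: pp0:1 pp1:1 pp2:1 pp3:1
Op 5: fork(P0) -> P2. 4 ppages; refcounts: pp0:1 pp1:2 pp2:2 pp3:1
Op 6: write(P0, v0, 169). refcount(pp2)=2>1 -> COPY to pp4. 5 ppages; refcounts: pp0:1 pp1:2 pp2:1 pp3:1 pp4:1
Op 7: fork(P0) -> P3. 5 ppages; refcounts: pp0:1 pp1:3 pp2:1 pp3:1 pp4:2
Op 8: write(P3, v0, 188). refcount(pp4)=2>1 -> COPY to pp5. 6 ppages; refcounts: pp0:1 pp1:3 pp2:1 pp3:1 pp4:1 pp5:1
Op 9: read(P1, v1) -> 145. No state change.
Op 10: read(P2, v1) -> 42. No state change.

yes yes yes yes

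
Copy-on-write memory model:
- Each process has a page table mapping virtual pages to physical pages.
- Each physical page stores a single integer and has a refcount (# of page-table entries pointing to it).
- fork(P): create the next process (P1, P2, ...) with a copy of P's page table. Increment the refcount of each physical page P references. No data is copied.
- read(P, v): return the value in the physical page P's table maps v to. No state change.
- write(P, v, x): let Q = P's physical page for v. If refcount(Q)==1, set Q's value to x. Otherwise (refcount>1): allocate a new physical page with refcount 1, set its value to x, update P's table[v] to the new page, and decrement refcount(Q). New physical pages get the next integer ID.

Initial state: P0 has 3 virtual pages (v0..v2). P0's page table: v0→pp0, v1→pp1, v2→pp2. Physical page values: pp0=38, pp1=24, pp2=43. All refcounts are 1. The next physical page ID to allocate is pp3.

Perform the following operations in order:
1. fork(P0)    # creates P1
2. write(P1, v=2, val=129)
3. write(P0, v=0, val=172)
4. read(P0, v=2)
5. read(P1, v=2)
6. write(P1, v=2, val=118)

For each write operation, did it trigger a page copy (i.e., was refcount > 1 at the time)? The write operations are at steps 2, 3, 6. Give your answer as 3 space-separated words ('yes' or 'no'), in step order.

Op 1: fork(P0) -> P1. 3 ppages; refcounts: pp0:2 pp1:2 pp2:2
Op 2: write(P1, v2, 129). refcount(pp2)=2>1 -> COPY to pp3. 4 ppages; refcounts: pp0:2 pp1:2 pp2:1 pp3:1
Op 3: write(P0, v0, 172). refcount(pp0)=2>1 -> COPY to pp4. 5 ppages; refcounts: pp0:1 pp1:2 pp2:1 pp3:1 pp4:1
Op 4: read(P0, v2) -> 43. No state change.
Op 5: read(P1, v2) -> 129. No state change.
Op 6: write(P1, v2, 118). refcount(pp3)=1 -> write in place. 5 ppages; refcounts: pp0:1 pp1:2 pp2:1 pp3:1 pp4:1

yes yes no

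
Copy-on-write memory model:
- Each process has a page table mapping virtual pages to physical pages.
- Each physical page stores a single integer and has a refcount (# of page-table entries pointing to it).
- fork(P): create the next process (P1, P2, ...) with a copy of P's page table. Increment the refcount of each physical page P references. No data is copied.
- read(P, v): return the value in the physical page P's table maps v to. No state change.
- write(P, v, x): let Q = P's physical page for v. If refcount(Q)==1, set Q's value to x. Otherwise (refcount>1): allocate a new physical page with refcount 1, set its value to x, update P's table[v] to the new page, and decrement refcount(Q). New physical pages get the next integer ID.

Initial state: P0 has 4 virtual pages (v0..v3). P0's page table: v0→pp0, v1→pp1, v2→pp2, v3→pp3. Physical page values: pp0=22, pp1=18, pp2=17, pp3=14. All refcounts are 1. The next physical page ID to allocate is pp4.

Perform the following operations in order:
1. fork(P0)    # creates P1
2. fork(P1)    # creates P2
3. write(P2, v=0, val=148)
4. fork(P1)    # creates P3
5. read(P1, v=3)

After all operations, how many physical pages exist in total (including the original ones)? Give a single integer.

Op 1: fork(P0) -> P1. 4 ppages; refcounts: pp0:2 pp1:2 pp2:2 pp3:2
Op 2: fork(P1) -> P2. 4 ppages; refcounts: pp0:3 pp1:3 pp2:3 pp3:3
Op 3: write(P2, v0, 148). refcount(pp0)=3>1 -> COPY to pp4. 5 ppages; refcounts: pp0:2 pp1:3 pp2:3 pp3:3 pp4:1
Op 4: fork(P1) -> P3. 5 ppages; refcounts: pp0:3 pp1:4 pp2:4 pp3:4 pp4:1
Op 5: read(P1, v3) -> 14. No state change.

Answer: 5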